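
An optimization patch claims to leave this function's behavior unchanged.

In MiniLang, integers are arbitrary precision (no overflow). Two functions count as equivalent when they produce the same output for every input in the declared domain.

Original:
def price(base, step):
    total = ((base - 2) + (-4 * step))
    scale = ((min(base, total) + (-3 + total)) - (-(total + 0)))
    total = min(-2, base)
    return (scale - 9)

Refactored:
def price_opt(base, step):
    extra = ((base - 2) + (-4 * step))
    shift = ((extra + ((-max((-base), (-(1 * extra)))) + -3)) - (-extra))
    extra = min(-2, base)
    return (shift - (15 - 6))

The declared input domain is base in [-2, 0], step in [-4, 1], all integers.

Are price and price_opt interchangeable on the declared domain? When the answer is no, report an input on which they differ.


The two versions differ — the changes include min/max/abs usage differs, and arithmetic usage differs, and constant usage differs, and local variable names differ.
Spot check at base=-1, step=0 — price: total=-3, then scale=-12, then total=-2, then returns -21. price_opt: extra=-3, then shift=-12, then extra=-2, then returns -21. Both give -21.
Checked all 18 inputs in the declared domain: the outputs agree on every one.
verdict: equivalent


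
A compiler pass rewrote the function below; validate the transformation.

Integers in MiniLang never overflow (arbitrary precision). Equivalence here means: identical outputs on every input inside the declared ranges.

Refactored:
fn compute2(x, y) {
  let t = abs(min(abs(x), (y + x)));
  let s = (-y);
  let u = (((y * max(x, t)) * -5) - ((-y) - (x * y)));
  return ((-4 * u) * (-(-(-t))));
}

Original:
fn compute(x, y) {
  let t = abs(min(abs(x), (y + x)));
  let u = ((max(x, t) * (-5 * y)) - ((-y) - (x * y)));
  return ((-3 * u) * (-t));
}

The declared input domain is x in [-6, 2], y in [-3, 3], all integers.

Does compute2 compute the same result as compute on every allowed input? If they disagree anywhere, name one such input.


Take x=-6, y=-3.
compute: t becomes 9; next u becomes 150; next final value 4050
compute2: t becomes 9; next s becomes 3; next u becomes 150; next final value 5400
4050 and 5400 differ, so these are not the same function on this domain.
verdict: not equivalent; witness: x=-6, y=-3


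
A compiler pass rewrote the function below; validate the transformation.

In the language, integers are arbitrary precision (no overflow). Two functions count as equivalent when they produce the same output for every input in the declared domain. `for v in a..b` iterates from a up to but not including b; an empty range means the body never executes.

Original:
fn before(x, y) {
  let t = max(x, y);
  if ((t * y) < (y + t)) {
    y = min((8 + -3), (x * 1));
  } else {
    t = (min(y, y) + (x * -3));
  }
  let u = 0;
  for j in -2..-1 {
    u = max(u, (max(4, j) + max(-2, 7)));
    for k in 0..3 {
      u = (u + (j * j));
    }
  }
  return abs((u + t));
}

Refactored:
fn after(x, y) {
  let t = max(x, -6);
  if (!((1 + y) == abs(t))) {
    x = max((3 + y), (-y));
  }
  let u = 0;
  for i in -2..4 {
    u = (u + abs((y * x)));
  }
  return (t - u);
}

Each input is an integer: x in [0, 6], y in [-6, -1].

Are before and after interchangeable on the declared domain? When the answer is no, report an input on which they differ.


Consider the input x=0, y=-6.
before: t = 0; ((t * y) < (y + t)) -> false; t = -6; u = 0; [j=-2]; u = 11; [k=0]; u = 15; [k=1]; u = 19; [k=2]; u = 23; return 17
after: t = 0; (!((1 + y) == abs(t))) -> true; x = 6; u = 0; [i=-2]; u = 36; [i=-1]; u = 72; [i=0]; u = 108; [i=1]; u = 144; [i=2]; u = 180; [i=3]; u = 216; return -216
17 and -216 differ, so these are not the same function on this domain.
verdict: not equivalent; witness: x=0, y=-6


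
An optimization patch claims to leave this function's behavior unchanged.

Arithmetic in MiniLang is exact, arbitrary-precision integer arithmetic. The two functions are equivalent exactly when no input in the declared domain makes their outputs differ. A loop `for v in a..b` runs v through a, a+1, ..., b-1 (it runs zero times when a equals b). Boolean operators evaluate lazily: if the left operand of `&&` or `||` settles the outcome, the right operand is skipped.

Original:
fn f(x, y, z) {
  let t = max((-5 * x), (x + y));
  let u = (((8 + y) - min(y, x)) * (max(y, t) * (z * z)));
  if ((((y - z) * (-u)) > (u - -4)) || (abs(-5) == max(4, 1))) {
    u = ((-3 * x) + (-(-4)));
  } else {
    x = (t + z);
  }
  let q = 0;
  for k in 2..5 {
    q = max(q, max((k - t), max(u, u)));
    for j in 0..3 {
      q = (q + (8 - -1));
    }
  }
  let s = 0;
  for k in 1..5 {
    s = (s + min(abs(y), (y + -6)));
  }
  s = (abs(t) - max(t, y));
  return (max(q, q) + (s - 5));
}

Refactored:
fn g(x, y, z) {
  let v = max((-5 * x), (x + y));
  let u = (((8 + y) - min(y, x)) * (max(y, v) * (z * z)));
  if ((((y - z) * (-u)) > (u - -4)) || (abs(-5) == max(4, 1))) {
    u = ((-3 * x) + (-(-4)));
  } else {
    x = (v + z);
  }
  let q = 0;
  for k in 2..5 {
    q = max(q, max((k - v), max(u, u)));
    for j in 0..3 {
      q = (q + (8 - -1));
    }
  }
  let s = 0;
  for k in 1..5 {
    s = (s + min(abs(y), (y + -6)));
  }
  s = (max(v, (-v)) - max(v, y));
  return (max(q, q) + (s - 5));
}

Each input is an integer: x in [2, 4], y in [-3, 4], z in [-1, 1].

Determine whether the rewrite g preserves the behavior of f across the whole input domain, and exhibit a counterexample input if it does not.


Although local variable names differ; and min/max/abs usage differs, 72/72 inputs agree.
verdict: equivalent


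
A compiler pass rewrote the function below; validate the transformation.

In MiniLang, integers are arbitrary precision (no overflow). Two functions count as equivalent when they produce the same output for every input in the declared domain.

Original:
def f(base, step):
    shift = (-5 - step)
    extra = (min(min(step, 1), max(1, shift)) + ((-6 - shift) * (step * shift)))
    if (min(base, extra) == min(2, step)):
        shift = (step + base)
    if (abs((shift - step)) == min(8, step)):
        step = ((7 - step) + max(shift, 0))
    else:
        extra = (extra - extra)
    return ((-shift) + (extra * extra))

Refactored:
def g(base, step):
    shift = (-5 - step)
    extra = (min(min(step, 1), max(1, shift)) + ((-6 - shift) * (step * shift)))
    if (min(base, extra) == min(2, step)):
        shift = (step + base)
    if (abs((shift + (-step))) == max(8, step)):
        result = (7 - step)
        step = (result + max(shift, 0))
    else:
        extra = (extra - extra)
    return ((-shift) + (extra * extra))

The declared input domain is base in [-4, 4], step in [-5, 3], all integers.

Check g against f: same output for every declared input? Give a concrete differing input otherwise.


base=1, step=1 yields -1 from f but -2 from g.
verdict: not equivalent; witness: base=1, step=1


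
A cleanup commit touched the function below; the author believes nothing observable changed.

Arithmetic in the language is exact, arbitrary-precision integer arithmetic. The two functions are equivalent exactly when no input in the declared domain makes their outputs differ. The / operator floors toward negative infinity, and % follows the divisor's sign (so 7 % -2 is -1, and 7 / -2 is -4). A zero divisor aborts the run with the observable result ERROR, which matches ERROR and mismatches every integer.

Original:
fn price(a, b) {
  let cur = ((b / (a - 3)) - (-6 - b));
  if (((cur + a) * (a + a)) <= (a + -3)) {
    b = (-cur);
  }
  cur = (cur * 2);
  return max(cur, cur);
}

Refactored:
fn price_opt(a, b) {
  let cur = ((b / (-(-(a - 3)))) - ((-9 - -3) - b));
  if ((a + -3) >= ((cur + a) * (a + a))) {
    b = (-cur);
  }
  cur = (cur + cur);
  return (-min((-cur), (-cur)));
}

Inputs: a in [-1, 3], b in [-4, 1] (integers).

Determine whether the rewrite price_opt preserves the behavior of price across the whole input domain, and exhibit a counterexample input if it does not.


This is a faithful refactor — constant usage differs; arithmetic usage differs; min/max/abs usage differs; comparison usage differs, but the computed results match everywhere.
One worked example (a=-1, b=0) — price: cur=6, then (((cur + a) * (a + a)) <= (a + -3)) is true, then b=-6, then cur=12, then returns 12; price_opt: cur=6, then ((a + -3) >= ((cur + a) * (a + a))) is true, then b=-6, then cur=12, then returns 12; agreement on 12.
Checked all 30 inputs in the declared domain: the outputs agree on every one.
verdict: equivalent


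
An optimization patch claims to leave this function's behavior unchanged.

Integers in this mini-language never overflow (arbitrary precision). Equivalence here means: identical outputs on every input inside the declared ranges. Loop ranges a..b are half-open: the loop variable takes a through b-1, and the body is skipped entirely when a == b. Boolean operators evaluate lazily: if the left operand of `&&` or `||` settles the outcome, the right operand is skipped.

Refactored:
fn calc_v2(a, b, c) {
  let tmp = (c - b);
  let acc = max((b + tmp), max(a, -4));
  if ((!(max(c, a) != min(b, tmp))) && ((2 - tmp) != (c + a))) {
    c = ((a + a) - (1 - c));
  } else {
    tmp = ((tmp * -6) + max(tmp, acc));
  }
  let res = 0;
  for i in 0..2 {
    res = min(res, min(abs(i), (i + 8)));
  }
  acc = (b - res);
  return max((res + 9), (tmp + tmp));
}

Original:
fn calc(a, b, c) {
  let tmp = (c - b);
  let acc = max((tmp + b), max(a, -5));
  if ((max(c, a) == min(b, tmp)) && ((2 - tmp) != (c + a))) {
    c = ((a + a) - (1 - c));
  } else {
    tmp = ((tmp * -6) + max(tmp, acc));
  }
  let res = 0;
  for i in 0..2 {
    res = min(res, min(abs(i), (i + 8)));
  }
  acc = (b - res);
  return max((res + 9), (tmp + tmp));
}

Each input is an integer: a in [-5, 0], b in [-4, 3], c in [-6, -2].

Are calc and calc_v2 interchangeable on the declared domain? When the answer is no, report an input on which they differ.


Evaluate both at a=-5, b=0, c=-6.
calc: tmp becomes -6; next acc becomes -5; next ((max(c, a) == min(b, tmp)) && ((2 - tmp) != (c + a))) evaluates to false; next tmp becomes 31; next res becomes 0; next at i=0:; next res becomes 0; next at i=1:; next res becomes 0; next acc becomes 0; next final value 62
calc_v2: tmp becomes -6; next acc becomes -4; next ((!(max(c, a) != min(b, tmp))) && ((2 - tmp) != (c + a))) evaluates to false; next tmp becomes 32; next res becomes 0; next at i=0:; next res becomes 0; next at i=1:; next res becomes 0; next acc becomes 0; next final value 64
62 against 64: the behavior changed.
verdict: not equivalent; witness: a=-5, b=0, c=-6


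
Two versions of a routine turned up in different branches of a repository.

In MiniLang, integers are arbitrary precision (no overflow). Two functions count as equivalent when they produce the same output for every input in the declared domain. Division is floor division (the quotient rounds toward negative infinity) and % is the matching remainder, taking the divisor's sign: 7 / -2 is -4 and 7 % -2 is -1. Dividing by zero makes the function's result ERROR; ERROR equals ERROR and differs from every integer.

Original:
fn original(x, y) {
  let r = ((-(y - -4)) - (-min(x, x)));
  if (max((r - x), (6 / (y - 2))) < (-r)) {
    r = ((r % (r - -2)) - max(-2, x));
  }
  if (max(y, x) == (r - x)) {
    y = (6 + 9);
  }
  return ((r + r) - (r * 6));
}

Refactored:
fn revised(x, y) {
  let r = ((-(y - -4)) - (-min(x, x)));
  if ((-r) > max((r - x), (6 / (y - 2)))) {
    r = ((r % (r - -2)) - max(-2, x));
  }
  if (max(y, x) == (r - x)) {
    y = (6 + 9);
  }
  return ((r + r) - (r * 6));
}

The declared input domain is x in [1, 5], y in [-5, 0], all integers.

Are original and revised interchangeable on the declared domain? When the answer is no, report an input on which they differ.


Equivalent — the differences include comparison usage differs, yet no declared input distinguishes the two.
One worked example (x=5, y=-4) — original: r=5, then (max((r - x), (6 / (y - 2))) < (-r)) is false, then (max(y, x) == (r - x)) is false, then returns -20; revised: r=5, then ((-r) > max((r - x), (6 / (y - 2)))) is false, then (max(y, x) == (r - x)) is false, then returns -20; agreement on -20.
Every one of the 30 inputs gives matching results.
verdict: equivalent


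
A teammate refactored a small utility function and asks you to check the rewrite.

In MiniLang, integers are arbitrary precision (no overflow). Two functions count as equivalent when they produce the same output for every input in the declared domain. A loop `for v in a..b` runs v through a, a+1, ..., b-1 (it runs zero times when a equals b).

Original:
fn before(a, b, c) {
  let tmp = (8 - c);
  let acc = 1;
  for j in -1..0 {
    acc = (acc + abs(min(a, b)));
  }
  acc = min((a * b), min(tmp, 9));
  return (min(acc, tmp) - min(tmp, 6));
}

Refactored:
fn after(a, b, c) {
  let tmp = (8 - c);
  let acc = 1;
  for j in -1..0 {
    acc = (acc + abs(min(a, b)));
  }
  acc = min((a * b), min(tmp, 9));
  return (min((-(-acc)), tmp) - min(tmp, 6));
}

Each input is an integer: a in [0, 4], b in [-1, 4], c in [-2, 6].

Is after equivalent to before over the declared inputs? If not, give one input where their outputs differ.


Comparing the listings, the differences include: same computation, different form.
One worked example (a=1, b=3, c=-2) — before: tmp=10, then acc=1, then (j=-1), then acc=2, then acc=3, then returns -3; after: tmp=10, then acc=1, then (j=-1), then acc=2, then acc=3, then returns -3; agreement on -3.
Across all 270 domain points the two functions coincide.
verdict: equivalent


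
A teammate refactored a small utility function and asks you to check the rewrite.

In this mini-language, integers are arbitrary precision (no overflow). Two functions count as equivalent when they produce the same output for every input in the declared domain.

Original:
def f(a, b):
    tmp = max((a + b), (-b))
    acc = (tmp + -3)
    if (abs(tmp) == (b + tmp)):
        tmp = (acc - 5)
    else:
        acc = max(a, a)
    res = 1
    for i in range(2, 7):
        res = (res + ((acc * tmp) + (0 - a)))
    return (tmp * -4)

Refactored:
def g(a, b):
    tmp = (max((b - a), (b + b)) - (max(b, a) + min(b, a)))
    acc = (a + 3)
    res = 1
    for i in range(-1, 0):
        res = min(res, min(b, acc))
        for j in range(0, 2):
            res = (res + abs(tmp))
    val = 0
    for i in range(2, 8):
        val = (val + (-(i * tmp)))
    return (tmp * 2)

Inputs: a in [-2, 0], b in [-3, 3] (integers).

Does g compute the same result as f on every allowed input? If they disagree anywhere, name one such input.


At a=-2, b=-3: f gives -12, g gives 8.
verdict: not equivalent; witness: a=-2, b=-3


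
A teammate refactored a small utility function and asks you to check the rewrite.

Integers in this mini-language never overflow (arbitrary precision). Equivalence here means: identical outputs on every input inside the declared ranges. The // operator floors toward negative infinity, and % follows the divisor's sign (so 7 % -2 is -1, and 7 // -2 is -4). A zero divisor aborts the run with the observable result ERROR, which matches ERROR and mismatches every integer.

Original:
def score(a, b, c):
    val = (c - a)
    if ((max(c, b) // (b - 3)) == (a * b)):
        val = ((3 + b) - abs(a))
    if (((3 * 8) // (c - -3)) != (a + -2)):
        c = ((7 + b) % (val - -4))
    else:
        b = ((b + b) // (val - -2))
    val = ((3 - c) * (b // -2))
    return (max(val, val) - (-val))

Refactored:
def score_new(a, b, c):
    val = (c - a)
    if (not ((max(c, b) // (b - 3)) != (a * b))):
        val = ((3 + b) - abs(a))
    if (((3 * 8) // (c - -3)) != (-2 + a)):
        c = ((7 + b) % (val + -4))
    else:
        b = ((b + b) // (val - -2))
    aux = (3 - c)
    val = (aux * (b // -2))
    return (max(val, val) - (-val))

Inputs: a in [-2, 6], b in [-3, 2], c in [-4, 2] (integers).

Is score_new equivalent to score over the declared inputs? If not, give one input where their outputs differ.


a=-2, b=-3, c=-4 yields 6 from score but 10 from score_new.
verdict: not equivalent; witness: a=-2, b=-3, c=-4


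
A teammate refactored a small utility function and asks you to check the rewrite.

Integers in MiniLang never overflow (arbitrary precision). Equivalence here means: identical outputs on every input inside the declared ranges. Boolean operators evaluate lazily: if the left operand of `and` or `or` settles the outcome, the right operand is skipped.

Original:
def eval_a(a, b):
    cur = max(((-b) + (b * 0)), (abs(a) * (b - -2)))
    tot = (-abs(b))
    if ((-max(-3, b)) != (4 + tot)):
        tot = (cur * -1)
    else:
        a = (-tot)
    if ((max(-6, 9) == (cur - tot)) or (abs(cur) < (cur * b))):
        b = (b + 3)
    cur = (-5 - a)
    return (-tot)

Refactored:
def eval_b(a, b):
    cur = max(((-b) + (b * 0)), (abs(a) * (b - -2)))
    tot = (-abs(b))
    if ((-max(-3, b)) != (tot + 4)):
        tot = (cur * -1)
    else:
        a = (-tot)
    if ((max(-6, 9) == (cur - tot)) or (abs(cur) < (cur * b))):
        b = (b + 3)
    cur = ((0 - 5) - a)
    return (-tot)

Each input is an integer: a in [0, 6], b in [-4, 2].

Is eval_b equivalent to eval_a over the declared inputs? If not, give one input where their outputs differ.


Behavior is preserved: although arithmetic usage differs; also constant usage differs, the outputs never diverge.
Tracing a=5, b=2: eval_a: cur = 20; tot = -2; ((-max(-3, b)) != (4 + tot)) -> true; tot = -20; ((max(-6, 9) == (cur - tot)) or (abs(cur) < (cur * b))) -> true; b = 5; cur = -10; return 20 | eval_b: cur = 20; tot = -2; ((-max(-3, b)) != (tot + 4)) -> true; tot = -20; ((max(-6, 9) == (cur - tot)) or (abs(cur) < (cur * b))) -> true; b = 5; cur = -10; return 20 — matching result 20.
Across all 49 domain points the two functions coincide.
verdict: equivalent


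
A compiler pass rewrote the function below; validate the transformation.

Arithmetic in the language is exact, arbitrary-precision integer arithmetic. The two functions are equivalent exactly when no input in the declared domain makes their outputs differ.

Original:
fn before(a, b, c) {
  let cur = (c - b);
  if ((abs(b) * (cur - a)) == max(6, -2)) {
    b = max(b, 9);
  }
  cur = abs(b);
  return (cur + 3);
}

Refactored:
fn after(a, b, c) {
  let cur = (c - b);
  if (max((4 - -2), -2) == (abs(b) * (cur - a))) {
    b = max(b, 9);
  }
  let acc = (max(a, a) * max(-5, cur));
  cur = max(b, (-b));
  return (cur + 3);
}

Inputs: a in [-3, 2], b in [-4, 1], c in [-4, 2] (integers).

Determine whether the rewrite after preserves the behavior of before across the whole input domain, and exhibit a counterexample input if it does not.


Comparing the listings, the differences include: local variable names differ, and min/max/abs usage differs, and arithmetic usage differs, and statement counts differ, and constant usage differs.
One worked example (a=-1, b=1, c=-4) — before: cur becomes -5; next ((abs(b) * (cur - a)) == max(6, -2)) evaluates to false; next cur becomes 1; next final value 4; after: cur becomes -5; next (max((4 - -2), -2) == (abs(b) * (cur - a))) evaluates to false; next acc becomes 5; next cur becomes 1; next final value 4; agreement on 4.
Every one of the 252 inputs gives matching results.
verdict: equivalent


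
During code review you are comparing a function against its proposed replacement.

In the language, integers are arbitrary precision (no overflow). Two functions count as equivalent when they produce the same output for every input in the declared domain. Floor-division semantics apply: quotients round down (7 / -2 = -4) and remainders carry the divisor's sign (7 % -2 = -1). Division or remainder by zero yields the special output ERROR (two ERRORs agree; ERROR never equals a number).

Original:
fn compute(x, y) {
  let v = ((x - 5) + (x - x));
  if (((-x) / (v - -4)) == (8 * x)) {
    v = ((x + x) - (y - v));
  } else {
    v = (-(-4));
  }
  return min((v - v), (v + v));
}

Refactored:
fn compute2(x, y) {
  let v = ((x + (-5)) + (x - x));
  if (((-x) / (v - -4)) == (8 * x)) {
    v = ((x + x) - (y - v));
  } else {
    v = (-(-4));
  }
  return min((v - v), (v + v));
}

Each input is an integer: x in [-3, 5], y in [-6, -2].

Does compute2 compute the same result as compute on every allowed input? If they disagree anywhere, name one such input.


Equivalent — the differences include arithmetic usage differs, yet no declared input distinguishes the two.
Tracing x=5, y=-6: compute: v becomes 0; next (((-x) / (v - -4)) == (8 * x)) evaluates to false; next v becomes 4; next final value 0 | compute2: v becomes 0; next (((-x) / (v - -4)) == (8 * x)) evaluates to false; next v becomes 4; next final value 0 — matching result 0.
Every one of the 45 inputs gives matching results.
verdict: equivalent


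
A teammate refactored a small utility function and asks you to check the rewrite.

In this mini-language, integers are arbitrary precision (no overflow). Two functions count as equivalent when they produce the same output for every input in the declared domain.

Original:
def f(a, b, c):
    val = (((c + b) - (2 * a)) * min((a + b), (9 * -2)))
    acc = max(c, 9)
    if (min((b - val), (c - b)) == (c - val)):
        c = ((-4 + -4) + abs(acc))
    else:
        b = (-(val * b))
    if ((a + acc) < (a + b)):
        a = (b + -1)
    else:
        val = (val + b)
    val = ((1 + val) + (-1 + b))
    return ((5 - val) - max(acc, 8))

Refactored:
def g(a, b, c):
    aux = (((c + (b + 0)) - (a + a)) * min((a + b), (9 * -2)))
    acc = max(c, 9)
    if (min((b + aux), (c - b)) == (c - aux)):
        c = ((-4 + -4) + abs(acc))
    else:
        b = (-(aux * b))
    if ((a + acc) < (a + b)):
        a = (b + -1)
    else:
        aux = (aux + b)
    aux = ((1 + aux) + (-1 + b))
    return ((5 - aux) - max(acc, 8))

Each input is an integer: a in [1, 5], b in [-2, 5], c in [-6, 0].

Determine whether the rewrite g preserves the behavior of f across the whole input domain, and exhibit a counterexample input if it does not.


These are not equivalent — on a=1, b=-2, c=-2 the outputs split (-108 vs -328).
f: val=108, then acc=9, then (min((b - val), (c - b)) == (c - val)) is true, then c=1, then ((a + acc) < (a + b)) is false, then val=106, then val=104, then returns -108
g: aux=108, then acc=9, then (min((b + aux), (c - b)) == (c - aux)) is false, then b=216, then ((a + acc) < (a + b)) is true, then a=215, then aux=324, then returns -328
verdict: not equivalent; witness: a=1, b=-2, c=-2


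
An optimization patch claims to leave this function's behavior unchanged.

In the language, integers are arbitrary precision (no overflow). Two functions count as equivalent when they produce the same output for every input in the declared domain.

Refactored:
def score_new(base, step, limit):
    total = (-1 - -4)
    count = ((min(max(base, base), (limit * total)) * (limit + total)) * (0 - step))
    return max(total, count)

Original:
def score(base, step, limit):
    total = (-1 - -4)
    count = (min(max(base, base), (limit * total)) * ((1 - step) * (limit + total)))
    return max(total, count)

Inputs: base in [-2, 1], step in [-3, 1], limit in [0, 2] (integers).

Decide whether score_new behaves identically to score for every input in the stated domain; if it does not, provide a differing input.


base=-2, step=1, limit=0 yields 3 from score but 6 from score_new.
verdict: not equivalent; witness: base=-2, step=1, limit=0


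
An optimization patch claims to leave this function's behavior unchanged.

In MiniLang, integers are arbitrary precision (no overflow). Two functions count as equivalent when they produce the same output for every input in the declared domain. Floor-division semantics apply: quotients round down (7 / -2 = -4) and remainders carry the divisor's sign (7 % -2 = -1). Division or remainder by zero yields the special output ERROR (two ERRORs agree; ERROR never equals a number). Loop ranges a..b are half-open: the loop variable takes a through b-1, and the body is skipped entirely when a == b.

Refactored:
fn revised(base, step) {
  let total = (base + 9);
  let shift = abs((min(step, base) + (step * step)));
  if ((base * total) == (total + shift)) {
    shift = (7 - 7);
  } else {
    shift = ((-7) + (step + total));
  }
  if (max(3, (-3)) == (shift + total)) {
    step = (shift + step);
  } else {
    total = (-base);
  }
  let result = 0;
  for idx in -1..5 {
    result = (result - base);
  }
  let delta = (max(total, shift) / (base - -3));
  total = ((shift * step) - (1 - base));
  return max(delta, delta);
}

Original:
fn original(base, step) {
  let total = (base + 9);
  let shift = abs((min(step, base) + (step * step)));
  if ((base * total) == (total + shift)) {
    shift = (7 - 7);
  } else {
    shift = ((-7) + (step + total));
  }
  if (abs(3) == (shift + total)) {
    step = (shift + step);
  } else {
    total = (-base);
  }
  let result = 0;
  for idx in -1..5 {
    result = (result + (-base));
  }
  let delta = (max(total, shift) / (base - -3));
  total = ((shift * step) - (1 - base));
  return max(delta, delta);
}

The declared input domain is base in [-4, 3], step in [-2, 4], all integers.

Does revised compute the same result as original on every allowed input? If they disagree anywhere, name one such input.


This is a faithful refactor — min/max/abs usage differs, plus arithmetic usage differs, plus constant usage differs, but the computed results match everywhere.
Tracing base=-2, step=4: original: total=7, then shift=14, then ((base * total) == (total + shift)) is false, then shift=4, then (abs(3) == (shift + total)) is false, then total=2, then result=0, then (idx=-1), then result=2, then (idx=0), then result=4, then (idx=1), then result=6, then (idx=2), then result=8, then (idx=3), then result=10, then (idx=4), then result=12, then delta=4, then total=13, then returns 4 | revised: total=7, then shift=14, then ((base * total) == (total + shift)) is false, then shift=4, then (max(3, (-3)) == (shift + total)) is false, then total=2, then result=0, then (idx=-1), then result=2, then (idx=0), then result=4, then (idx=1), then result=6, then (idx=2), then result=8, then (idx=3), then result=10, then (idx=4), then result=12, then delta=4, then total=13, then returns 4 — matching result 4.
Every one of the 56 inputs gives matching results.
verdict: equivalent


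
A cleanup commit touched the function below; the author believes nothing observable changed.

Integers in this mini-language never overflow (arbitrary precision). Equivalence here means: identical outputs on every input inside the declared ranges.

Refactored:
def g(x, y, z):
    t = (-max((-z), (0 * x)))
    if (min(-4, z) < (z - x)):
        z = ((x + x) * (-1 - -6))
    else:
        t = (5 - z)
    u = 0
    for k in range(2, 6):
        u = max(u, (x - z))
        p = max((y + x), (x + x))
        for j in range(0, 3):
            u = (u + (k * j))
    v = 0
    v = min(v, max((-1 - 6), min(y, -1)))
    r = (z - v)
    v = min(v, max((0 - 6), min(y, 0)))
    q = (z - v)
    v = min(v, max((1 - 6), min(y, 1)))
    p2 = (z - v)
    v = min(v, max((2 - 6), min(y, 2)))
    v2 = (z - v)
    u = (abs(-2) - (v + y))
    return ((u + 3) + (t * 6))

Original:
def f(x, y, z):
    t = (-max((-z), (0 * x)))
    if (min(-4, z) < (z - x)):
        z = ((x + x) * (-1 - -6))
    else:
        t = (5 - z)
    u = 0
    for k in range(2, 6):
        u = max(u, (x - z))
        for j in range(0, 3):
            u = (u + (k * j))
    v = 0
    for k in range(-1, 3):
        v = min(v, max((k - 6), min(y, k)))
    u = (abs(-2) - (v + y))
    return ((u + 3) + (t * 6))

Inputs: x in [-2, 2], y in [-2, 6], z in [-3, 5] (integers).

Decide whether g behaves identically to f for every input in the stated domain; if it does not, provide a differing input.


Behavior is preserved: although loop structure differs; min/max/abs usage differs; arithmetic usage differs; local variable names differ; statement counts differ; constant usage differs, the outputs never diverge.
Spot check at x=2, y=5, z=0 — f: t becomes 0; next (min(-4, z) < (z - x)) evaluates to true; next z becomes 20; next u becomes 0; next at k=2:; next u becomes 0; next at j=0:; next u becomes 0; next at j=1:; next u becomes 2; next at j=2:; next u becomes 6; next at k=3:; next u becomes 6; next at j=0:; next u becomes 6; next at j=1:; next u becomes 9; next at j=2:; next u becomes 15; next at k=4:; next u becomes 15; next at j=0:; next u becomes 15; next at j=1:; next u becomes 19; next at j=2:; next u becomes 27; next at k=5:; next u becomes 27; next at j=0:; next u becomes 27; next at j=1:; next u becomes 32; next at j=2:; next u becomes 42; next v becomes 0; next at k=-1:; next v becomes -1; next at k=0:; next v becomes -1; next at k=1:; next v becomes -1; next at k=2:; next v becomes -1; next u becomes -2; next final value 1. g: t becomes 0; next (min(-4, z) < (z - x)) evaluates to true; next z becomes 20; next u becomes 0; next at k=2:; next u becomes 0; next p becomes 7; next at j=0:; next u becomes 0; next at j=1:; next u becomes 2; next at j=2:; next u becomes 6; next at k=3:; next u becomes 6; next p becomes 7; next at j=0:; next u becomes 6; next at j=1:; next u becomes 9; next at j=2:; next u becomes 15; next at k=4:; next u becomes 15; next p becomes 7; next at j=0:; next u becomes 15; next at j=1:; next u becomes 19; next at j=2:; next u becomes 27; next at k=5:; next u becomes 27; next p becomes 7; next at j=0:; next u becomes 27; next at j=1:; next u becomes 32; next at j=2:; next u becomes 42; next v becomes 0; next v becomes -1; next r becomes 21; next v becomes -1; next q becomes 21; next v becomes -1; next p2 becomes 21; next v becomes -1; next v2 becomes 21; next u becomes -2; next final value 1. Both give 1.
An exhaustive pass over the 405 declared inputs shows identical outputs.
verdict: equivalent


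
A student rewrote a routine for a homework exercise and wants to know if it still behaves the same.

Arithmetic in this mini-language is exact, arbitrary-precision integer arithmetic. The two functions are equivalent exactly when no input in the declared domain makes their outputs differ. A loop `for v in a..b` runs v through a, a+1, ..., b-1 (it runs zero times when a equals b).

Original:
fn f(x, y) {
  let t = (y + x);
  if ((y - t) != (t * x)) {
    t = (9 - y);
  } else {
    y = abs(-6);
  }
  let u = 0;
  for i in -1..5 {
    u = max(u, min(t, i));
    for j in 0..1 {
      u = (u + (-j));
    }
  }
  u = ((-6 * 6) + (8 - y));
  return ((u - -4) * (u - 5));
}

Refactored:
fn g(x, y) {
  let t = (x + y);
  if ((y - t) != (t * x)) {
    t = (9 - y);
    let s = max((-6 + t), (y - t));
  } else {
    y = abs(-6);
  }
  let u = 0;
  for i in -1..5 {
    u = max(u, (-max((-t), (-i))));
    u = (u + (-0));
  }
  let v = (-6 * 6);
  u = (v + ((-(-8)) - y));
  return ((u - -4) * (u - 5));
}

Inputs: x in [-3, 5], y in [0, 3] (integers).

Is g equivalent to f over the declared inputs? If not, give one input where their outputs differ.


The two are interchangeable: min/max/abs usage differs, local variable names differ, loop structure differs, arithmetic usage differs, statement counts differ, constant usage differs, and every declared input agrees.
Tracing x=4, y=1: f: t=5, then ((y - t) != (t * x)) is true, then t=8, then u=0, then (i=-1), then u=0, then (j=0), then u=0, then (i=0), then u=0, then (j=0), then u=0, then (i=1), then u=1, then (j=0), then u=1, then (i=2), then u=2, then (j=0), then u=2, then (i=3), then u=3, then (j=0), then u=3, then (i=4), then u=4, then (j=0), then u=4, then u=-29, then returns 850 | g: t=5, then ((y - t) != (t * x)) is true, then t=8, then s=2, then u=0, then (i=-1), then u=0, then u=0, then (i=0), then u=0, then u=0, then (i=1), then u=1, then u=1, then (i=2), then u=2, then u=2, then (i=3), then u=3, then u=3, then (i=4), then u=4, then u=4, then v=-36, then u=-29, then returns 850 — matching result 850.
Sweeping the whole domain (36 inputs) finds no disagreement.
verdict: equivalent


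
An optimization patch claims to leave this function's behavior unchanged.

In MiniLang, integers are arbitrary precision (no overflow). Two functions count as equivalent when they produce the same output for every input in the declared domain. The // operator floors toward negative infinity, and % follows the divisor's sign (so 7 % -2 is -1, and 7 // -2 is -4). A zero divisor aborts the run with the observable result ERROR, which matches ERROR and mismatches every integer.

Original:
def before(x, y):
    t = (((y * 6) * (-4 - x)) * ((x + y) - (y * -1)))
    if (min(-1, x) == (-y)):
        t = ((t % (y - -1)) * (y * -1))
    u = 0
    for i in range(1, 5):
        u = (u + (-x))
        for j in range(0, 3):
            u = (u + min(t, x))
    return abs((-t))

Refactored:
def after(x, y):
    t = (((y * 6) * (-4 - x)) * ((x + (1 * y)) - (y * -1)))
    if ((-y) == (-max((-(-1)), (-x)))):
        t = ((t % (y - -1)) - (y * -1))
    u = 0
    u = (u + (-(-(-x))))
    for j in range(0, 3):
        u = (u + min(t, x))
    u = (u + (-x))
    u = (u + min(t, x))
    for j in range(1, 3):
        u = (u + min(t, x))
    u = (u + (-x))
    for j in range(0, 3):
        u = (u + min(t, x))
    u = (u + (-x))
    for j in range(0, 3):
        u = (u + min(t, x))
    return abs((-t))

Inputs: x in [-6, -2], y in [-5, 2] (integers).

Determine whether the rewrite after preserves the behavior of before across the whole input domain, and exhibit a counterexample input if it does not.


x=-2, y=2 yields 0 from before but 2 from after.
verdict: not equivalent; witness: x=-2, y=2


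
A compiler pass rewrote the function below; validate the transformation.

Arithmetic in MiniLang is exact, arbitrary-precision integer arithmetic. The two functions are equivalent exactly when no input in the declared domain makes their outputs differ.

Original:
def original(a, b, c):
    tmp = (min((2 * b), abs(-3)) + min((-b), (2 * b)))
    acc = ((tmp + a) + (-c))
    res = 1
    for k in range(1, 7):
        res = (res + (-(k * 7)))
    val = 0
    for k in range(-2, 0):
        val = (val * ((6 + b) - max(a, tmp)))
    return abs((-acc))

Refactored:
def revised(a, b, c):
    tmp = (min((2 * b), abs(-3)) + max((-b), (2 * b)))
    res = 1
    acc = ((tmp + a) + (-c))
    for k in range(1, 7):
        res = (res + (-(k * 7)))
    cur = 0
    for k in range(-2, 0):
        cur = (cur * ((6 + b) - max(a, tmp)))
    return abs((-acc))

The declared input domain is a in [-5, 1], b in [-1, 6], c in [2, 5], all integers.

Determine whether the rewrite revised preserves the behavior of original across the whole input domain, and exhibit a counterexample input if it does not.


These are not equivalent — on a=-5, b=-1, c=2 the outputs split (11 vs 8).
original: tmp = -4; acc = -11; res = 1; [k=1]; res = -6; [k=2]; res = -20; [k=3]; res = -41; [k=4]; res = -69; [k=5]; res = -104; [k=6]; res = -146; val = 0; [k=-2]; val = 0; [k=-1]; val = 0; return 11
revised: tmp = -1; res = 1; acc = -8; [k=1]; res = -6; [k=2]; res = -20; [k=3]; res = -41; [k=4]; res = -69; [k=5]; res = -104; [k=6]; res = -146; cur = 0; [k=-2]; cur = 0; [k=-1]; cur = 0; return 8
verdict: not equivalent; witness: a=-5, b=-1, c=2


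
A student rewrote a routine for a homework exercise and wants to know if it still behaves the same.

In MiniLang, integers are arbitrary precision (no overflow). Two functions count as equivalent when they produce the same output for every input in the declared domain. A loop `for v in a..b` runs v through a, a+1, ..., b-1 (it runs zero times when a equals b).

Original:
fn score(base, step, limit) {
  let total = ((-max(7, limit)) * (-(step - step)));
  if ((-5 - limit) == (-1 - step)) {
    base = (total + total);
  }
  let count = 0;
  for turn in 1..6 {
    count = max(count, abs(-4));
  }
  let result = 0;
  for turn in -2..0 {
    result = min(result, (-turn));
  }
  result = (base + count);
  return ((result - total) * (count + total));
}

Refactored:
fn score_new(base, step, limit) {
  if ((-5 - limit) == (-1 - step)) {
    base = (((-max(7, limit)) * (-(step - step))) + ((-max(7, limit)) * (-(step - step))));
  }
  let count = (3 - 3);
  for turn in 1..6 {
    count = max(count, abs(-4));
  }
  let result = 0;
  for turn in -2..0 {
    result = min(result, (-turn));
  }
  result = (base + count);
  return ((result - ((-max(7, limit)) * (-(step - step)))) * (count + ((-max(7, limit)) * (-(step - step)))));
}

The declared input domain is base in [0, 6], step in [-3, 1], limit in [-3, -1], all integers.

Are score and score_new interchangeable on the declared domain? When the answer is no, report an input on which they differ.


Side by side, the visible changes include: arithmetic usage differs, statement counts differ, local variable names differ, constant usage differs, min/max/abs usage differs.
One worked example (base=1, step=-2, limit=-2) — score: total := 0 | ((-5 - limit) == (-1 - step)): false | count := 0 | iter turn=1: | count := 4 | iter turn=2: | count := 4 | iter turn=3: | count := 4 | iter turn=4: | count := 4 | iter turn=5: | count := 4 | result := 0 | iter turn=-2: | result := 0 | iter turn=-1: | result := 0 | result := 5 | result 20; score_new: ((-5 - limit) == (-1 - step)): false | count := 0 | iter turn=1: | count := 4 | iter turn=2: | count := 4 | iter turn=3: | count := 4 | iter turn=4: | count := 4 | iter turn=5: | count := 4 | result := 0 | iter turn=-2: | result := 0 | iter turn=-1: | result := 0 | result := 5 | result 20; agreement on 20.
Every one of the 105 inputs gives matching results.
verdict: equivalent


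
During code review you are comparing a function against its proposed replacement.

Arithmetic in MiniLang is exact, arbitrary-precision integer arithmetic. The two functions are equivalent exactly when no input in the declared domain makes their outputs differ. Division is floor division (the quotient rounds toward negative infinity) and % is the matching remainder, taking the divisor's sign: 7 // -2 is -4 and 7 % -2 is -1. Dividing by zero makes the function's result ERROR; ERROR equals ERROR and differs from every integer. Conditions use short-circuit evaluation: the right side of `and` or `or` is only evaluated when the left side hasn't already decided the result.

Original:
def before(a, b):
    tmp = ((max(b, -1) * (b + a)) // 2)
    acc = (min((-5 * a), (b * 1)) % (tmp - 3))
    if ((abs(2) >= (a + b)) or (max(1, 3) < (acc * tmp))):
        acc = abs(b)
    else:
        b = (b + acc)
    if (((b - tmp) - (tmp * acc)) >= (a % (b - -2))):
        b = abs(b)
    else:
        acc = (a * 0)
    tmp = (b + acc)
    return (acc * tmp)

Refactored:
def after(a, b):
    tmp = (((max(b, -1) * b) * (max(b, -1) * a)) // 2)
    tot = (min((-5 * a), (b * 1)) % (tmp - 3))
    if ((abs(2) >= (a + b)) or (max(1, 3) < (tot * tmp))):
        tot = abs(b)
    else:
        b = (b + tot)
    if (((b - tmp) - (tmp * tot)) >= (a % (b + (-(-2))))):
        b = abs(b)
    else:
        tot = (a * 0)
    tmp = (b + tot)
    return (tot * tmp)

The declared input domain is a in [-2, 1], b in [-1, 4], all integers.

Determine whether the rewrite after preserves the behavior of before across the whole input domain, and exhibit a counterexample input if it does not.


The rewrite breaks on a=-2, b=3, where the results are 0 and 18.
before: tmp becomes 1; next acc becomes -1; next ((abs(2) >= (a + b)) or (max(1, 3) < (acc * tmp))) evaluates to true; next acc becomes 3; next (((b - tmp) - (tmp * acc)) >= (a % (b - -2))) evaluates to false; next acc becomes 0; next tmp becomes 3; next final value 0
after: tmp becomes -27; next tot becomes -27; next ((abs(2) >= (a + b)) or (max(1, 3) < (tot * tmp))) evaluates to true; next tot becomes 3; next (((b - tmp) - (tmp * tot)) >= (a % (b + (-(-2))))) evaluates to true; next b becomes 3; next tmp becomes 6; next final value 18
verdict: not equivalent; witness: a=-2, b=3


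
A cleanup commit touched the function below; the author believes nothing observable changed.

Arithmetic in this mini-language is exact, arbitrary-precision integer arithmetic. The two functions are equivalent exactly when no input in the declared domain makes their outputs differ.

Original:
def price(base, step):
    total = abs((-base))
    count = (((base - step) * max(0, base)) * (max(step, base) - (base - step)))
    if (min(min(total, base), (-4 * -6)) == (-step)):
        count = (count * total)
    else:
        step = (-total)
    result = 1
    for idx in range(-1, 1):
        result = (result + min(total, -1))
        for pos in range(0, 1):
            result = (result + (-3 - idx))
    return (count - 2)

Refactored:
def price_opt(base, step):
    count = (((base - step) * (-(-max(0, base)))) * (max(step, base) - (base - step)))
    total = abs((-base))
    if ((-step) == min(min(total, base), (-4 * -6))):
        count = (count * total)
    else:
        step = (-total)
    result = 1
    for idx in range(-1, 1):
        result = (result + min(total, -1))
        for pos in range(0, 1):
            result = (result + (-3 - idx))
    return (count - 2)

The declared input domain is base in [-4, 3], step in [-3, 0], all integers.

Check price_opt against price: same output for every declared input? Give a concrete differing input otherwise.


The two are interchangeable: same computation, different form, and every declared input agrees.
Tracing base=2, step=-2: price: total := 2 | count := -16 | (min(min(total, base), (-4 * -6)) == (-step)): true | count := -32 | result := 1 | iter idx=-1: | result := 0 | iter pos=0: | result := -2 | iter idx=0: | result := -3 | iter pos=0: | result := -6 | result -34 | price_opt: count := -16 | total := 2 | ((-step) == min(min(total, base), (-4 * -6))): true | count := -32 | result := 1 | iter idx=-1: | result := 0 | iter pos=0: | result := -2 | iter idx=0: | result := -3 | iter pos=0: | result := -6 | result -34 — matching result -34.
An exhaustive pass over the 32 declared inputs shows identical outputs.
verdict: equivalent
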